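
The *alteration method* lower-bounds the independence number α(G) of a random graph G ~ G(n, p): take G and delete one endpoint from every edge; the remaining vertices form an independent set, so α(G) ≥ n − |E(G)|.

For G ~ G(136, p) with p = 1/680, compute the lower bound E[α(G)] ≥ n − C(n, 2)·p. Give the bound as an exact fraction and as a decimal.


E[|E(G)|] = C(136, 2)·p = 9180 · (1/680) = 27/2.
E[α(G)] ≥ n − E[|E(G)|] = 136 − 27/2 = 245/2.
Numerically: ≈ 122.50000.
(This is only a lower bound; the true E[α(G)] may be larger.)

E[α(G)] ≥ 245/2 ≈ 122.50000.


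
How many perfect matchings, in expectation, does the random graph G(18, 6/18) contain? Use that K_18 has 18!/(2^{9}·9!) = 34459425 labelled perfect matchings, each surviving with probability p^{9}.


K_18 has 18!/(2^{9}·9!) = 34459425 labelled perfect matchings.
For each such perfect matching H, let X_H = 1 if all 9 edges of H are present in G. Then P[X_H = 1] = p^{9} = (1/3)^{9} = 1/19683.
By linearity: E[X] = Σ_H E[X_H] = 34459425 · p^{9} = 34459425 · 1/19683 = 425425/243.
Numerically: E[X] ≈ 1751.

E[X] = 34459425 · (1/3)^{9} = 425425/243 ≈ 1751.


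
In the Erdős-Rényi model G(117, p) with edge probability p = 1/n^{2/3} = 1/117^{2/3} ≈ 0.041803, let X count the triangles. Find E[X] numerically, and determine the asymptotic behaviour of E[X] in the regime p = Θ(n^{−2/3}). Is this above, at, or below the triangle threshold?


Number of potential triangles: C(117, 3) = 260130.
Each occurs with probability p³ ≈ (0.041803)³ ≈ 7.3051355e-05.
By linearity: E[X] = C(117, 3)·p³ ≈ 260130 · 7.3051355e-05 ≈ 19.00285.
Since α = 2/3 < 1, p = c/n^{2/3} ≫ 1/n is above the triangle threshold p ~ 1/n. Asymptotically E[X] ~ (c³/6)·n^{3(1−α)} = (1³/6)·n^{1} → ∞; triangles are abundant w.h.p.

E[X] ≈ 19.00285; in regime p = Θ(1/n^{2/3}) E[X] diverges (above the triangle threshold p ~ 1/n).


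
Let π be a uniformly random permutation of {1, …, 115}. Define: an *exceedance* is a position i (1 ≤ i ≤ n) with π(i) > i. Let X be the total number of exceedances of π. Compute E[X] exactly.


Write X = Σ_{i=1}^{115} X_i, where X_i = 1_{π(i) > i}.
For each fixed i, π(i) is uniform over {1, …, 115} (marginal of a uniform permutation), so P[π(i) > i] = (n − i)/n. Summing: Σ_{i=1}^{115} (n − i)/n = (0 + 1 + … + 114)/115 = 115(115 − 1)/(2·115) = (115 − 1)/2.
Hence E[X] = Σ_{i=1}^{115} (115 − i)/115 = 57 ≈ 57.0000.

E[X] = 57 = 57.0000.


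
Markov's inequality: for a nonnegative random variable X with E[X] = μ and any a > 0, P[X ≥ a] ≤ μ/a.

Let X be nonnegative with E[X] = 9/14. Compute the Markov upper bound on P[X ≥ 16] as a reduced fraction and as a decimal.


μ = E[X] = 9/14, a = 16.
Markov: P[X ≥ 16] ≤ μ/a = (9/14)/16 = 9/224.
Numerically: ≈ 0.040.
(Since a = 16 > μ = 0.643, the bound 9/224 is < 1 and informative.)

P[X ≥ 16] ≤ 9/224 ≈ 0.040.


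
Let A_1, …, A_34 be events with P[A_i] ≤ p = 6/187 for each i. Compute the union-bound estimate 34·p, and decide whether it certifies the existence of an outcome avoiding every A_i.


Union bound: P[∪_{i=1}^{34} A_i] ≤ Σ_i P[A_i] ≤ 34·p = 34·(6/187) = 12/11.
Numerically: 12/11 ≈ 1.0909091.
Is 12/11 < 1? NO.
Since the bound 12/11 is ≥ 1, the union bound is uninformative here; it does NOT by itself certify existence.

34·p = 12/11 ≈ 1.0909091; existence NOT certified by the union bound.


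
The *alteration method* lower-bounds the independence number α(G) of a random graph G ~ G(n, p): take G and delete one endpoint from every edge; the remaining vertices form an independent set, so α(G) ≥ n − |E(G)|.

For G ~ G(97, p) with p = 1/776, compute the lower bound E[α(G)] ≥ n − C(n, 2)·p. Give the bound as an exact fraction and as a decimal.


E[|E(G)|] = C(97, 2)·p = 4656 · (1/776) = 6.
E[α(G)] ≥ n − E[|E(G)|] = 97 − 6 = 91.
Numerically: ≈ 91.00000.
(This is only a lower bound; the true E[α(G)] may be larger.)

E[α(G)] ≥ 91 ≈ 91.00000.


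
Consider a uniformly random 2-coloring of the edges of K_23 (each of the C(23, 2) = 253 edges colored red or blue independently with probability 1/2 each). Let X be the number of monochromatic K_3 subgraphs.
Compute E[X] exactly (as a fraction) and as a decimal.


Let X = Σ_S X_S over the C(23, 3) = 1771 subsets S of size 3, where X_S = 1 if the K_3 on S is monochromatic.
For a fixed S, the K_3 on S has C(3, 2) = 3 edges. P[all 3 edges red] = (1/2)^3, and likewise for blue, so P[monochromatic] = 2·(1/2)^3 = 2^{1 − 3} = 1/4.
Summing: E[X] = C(23, 3) · 2^{1 − 3} = 1771 · 1/4 = 1771/4.
Numerically: E[X] ≈ 442.75000.

E[X] = C(23,3)·2^(1−C(3,2)) = 1771/4 ≈ 442.75000.


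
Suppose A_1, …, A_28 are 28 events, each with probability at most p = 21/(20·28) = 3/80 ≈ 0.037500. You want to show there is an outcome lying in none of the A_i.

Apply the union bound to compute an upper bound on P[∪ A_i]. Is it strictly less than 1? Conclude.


Union bound: P[∪_{i=1}^{28} A_i] ≤ Σ_i P[A_i] ≤ 28·p = 28·(3/80) = 21/20.
Numerically: 21/20 ≈ 1.050000.
Is 21/20 < 1? NO.
Since the bound 21/20 is ≥ 1, the union bound is uninformative here; it does NOT by itself certify existence.

28·p = 21/20 ≈ 1.050000; existence NOT certified by the union bound.


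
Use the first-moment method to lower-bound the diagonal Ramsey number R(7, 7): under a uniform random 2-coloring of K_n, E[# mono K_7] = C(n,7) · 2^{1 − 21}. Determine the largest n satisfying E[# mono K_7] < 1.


We need C(n, 7) · 2^{1 − 21} < 1, i.e. C(n, 7) < 2^{21 − 1} = 1048576.
Check values of n near the boundary:
  n = 25: C(25, 7) = 480700; 480700 < 1048576? YES
  n = 26: C(26, 7) = 657800; 657800 < 1048576? YES
  n = 27: C(27, 7) = 888030; 888030 < 1048576? YES
  n = 28: C(28, 7) = 1184040; 1184040 < 1048576? NO
  n = 29: C(29, 7) = 1560780; 1560780 < 1048576? NO
  n = 30: C(30, 7) = 2035800; 2035800 < 1048576? NO
The largest n with C(n, 7) < 1048576 is n = 27 (where E[X] = 444015/524288 ≈ 0.8468914). Hence R(7, 7) > 27, i.e. R(7, 7) ≥ 28.

Largest n = 27; hence R(7, 7) > 27.


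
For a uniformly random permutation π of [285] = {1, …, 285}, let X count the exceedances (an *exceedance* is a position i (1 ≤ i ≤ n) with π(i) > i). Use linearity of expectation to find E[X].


Write X = Σ_{i=1}^{285} X_i, where X_i = 1_{π(i) > i}.
For each fixed i, π(i) is uniform over {1, …, 285} (marginal of a uniform permutation), so P[π(i) > i] = (n − i)/n. Summing: Σ_{i=1}^{285} (n − i)/n = (0 + 1 + … + 284)/285 = 285(285 − 1)/(2·285) = (285 − 1)/2.
Hence E[X] = Σ_{i=1}^{285} (285 − i)/285 = 142 ≈ 142.0000.

E[X] = 142 = 142.0000.


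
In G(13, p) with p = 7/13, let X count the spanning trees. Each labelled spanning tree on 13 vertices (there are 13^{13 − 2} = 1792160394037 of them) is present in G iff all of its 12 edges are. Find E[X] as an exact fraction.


K_13 has 13^{13 − 2} = 1792160394037 labelled spanning trees.
For each such spanning tree H, let X_H = 1 if all 12 edges of H are present in G. Then P[X_H = 1] = p^{12} = (7/13)^{12} = 13841287201/23298085122481.
Summing the indicators: E[X] = Σ_H E[X_H] = 1792160394037 · p^{12} = 1792160394037 · 13841287201/23298085122481 = 13841287201/13.
Numerically: E[X] ≈ 1.06471e+09.

E[X] = 1792160394037 · (7/13)^{12} = 13841287201/13 ≈ 1.06471e+09.


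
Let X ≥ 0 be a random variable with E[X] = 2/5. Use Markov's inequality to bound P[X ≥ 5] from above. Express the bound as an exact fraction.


μ = E[X] = 2/5, a = 5.
Markov: P[X ≥ 5] ≤ μ/a = (2/5)/5 = 2/25.
Numerically: ≈ 0.080.
(Since a = 5 > μ = 0.400, the bound 2/25 is < 1 and informative.)

P[X ≥ 5] ≤ 2/25 ≈ 0.080.


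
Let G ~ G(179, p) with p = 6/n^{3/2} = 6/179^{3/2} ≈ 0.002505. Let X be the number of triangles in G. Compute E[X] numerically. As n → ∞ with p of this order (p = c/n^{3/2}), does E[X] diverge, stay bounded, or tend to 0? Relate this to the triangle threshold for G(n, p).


Number of potential triangles: C(179, 3) = 939929.
Each occurs with probability p³ ≈ (0.002505)³ ≈ 1.572589e-08.
By linearity: E[X] = C(179, 3)·p³ ≈ 939929 · 1.572589e-08 ≈ 0.0148.
Since α = 3/2 > 1, p = c/n^{3/2} = o(1/n) is below the triangle threshold p ~ 1/n. Asymptotically E[X] ~ (c³/6)·n^{3(1−α)} = (6³/6)·n^{-1.5} → 0, so by Markov's inequality G has no triangles w.h.p.

E[X] ≈ 0.0148; in regime p = Θ(1/n^{3/2}) E[X] tends to 0 (below the triangle threshold p ~ 1/n).


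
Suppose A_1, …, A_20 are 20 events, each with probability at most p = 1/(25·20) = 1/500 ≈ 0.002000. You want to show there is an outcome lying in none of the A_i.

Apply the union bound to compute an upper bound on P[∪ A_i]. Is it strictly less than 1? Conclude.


Union bound: P[∪_{i=1}^{20} A_i] ≤ Σ_i P[A_i] ≤ 20·p = 20·(1/500) = 1/25.
Numerically: 1/25 ≈ 0.040000.
Is 1/25 < 1? YES.
Since P[∪ A_i] ≤ 1/25 < 1, the complement has P[∩ A_i^c] ≥ 1 − 1/25 = 24/25 > 0, so some outcome avoids every A_i.

20·p = 1/25 ≈ 0.040000; existence CERTIFIED by the union bound.


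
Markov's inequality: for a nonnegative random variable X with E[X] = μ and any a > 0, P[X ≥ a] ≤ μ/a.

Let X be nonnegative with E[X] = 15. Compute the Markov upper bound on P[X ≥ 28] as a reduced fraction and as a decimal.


μ = E[X] = 15, a = 28.
Markov: P[X ≥ 28] ≤ μ/a = (15)/28 = 15/28.
Numerically: ≈ 0.53571.
(Since a = 28 > μ = 15.00000, the bound 15/28 is < 1 and informative.)

P[X ≥ 28] ≤ 15/28 ≈ 0.53571.


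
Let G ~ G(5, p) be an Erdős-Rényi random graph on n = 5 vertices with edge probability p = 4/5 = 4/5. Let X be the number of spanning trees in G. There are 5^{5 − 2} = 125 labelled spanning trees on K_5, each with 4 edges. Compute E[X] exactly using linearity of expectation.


K_5 has 5^{5 − 2} = 125 labelled spanning trees.
For each such spanning tree H, let X_H = 1 if all 4 edges of H are present in G. Then P[X_H = 1] = p^{4} = (4/5)^{4} = 256/625.
By linearity of expectation: E[X] = Σ_H E[X_H] = 125 · p^{4} = 125 · 256/625 = 256/5.
Numerically: E[X] ≈ 51.2.

E[X] = 125 · (4/5)^{4} = 256/5 ≈ 51.2.


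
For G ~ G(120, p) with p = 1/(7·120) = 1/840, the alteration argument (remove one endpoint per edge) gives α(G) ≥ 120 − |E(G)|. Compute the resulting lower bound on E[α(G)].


E[|E(G)|] = C(120, 2)·p = 7140 · (1/840) = 17/2.
E[α(G)] ≥ n − E[|E(G)|] = 120 − 17/2 = 223/2.
Numerically: ≈ 111.500.
(This is only a lower bound; the true E[α(G)] may be larger.)

E[α(G)] ≥ 223/2 ≈ 111.500.


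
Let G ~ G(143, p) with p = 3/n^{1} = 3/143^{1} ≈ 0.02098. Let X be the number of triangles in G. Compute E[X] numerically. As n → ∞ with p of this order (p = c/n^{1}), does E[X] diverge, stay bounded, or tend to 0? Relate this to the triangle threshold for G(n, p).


Number of potential triangles: C(143, 3) = 477191.
Each occurs with probability p³ ≈ (0.02098)³ ≈ 9.233272e-06.
By linearity: E[X] = C(143, 3)·p³ ≈ 477191 · 9.233272e-06 ≈ 4.4060.
Here α = 1, so p = 3/n is exactly at the triangle threshold p ~ 1/n. Asymptotically E[X] → c³/6 = 3³/6 = 9/2 ≈ 4.5000, a bounded constant. In this regime the triangle count is asymptotically Poisson(c³/6).

E[X] ≈ 4.4060; in regime p = Θ(1/n^{1}) E[X] stays bounded (at the triangle threshold p ~ 1/n).


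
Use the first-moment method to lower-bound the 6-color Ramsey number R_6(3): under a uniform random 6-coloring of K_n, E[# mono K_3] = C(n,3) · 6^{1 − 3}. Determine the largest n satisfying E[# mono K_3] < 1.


We need C(n, 3) · 6^{1 − 3} < 1, i.e. C(n, 3) < 6^{3 − 1} = 36.
Check values of n near the boundary:
  n = 5: C(5, 3) = 10; 10 < 36? YES
  n = 6: C(6, 3) = 20; 20 < 36? YES
  n = 7: C(7, 3) = 35; 35 < 36? YES
  n = 8: C(8, 3) = 56; 56 < 36? NO
  n = 9: C(9, 3) = 84; 84 < 36? NO
The largest n with C(n, 3) < 36 is n = 7 (where E[X] = 35/36 ≈ 0.9722). Hence R_6(3) > 7, i.e. R_6(3) ≥ 8.

Largest n = 7; hence R_6(3) > 7.


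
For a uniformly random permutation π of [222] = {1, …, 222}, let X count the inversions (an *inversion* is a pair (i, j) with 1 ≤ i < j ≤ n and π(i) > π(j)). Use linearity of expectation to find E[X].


Write X = Σ X_I over the C(222, 2) = 24531 pairs i < j, with X_I the indicator of one inversion.
There are 24531 indicators.
For each fixed pair i < j, the values π(i) and π(j) are two distinct elements of {1, …, 222} in uniformly random order; by symmetry P[π(i) > π(j)] = 1/2.
By linearity: E[X] = 24531 · (1/2) = C(222, 2) · (1/2) = 24531/2 = 24531/2 ≈ 12265.50000.

E[X] = 24531/2 = 12265.50000.


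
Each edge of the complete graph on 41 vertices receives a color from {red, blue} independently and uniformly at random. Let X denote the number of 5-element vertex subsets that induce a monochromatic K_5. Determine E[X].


Let X = Σ_S X_S over the C(41, 5) = 749398 subsets S of size 5, where X_S = 1 if the K_5 on S is monochromatic.
For a fixed S, the K_5 on S has C(5, 2) = 10 edges. P[all 10 edges red] = (1/2)^10, and likewise for blue, so P[monochromatic] = 2·(1/2)^10 = 2^{1 − 10} = 1/512.
Summing: E[X] = C(41, 5) · 2^{1 − 10} = 749398 · 1/512 = 374699/256.
Numerically: E[X] ≈ 1463.66797.

E[X] = C(41,5)·2^(1−C(5,2)) = 374699/256 ≈ 1463.66797.


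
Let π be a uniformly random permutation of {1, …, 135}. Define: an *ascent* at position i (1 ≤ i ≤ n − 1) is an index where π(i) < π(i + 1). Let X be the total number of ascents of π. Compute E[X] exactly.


Write X = Σ X_I over i = 1, …, 134, with X_I the indicator of one ascent.
There are 134 indicators.
For each fixed i, the pair (π(i), π(i+1)) is a uniformly random ordered pair of distinct values from {1, …, 135}; by symmetry P[π(i) < π(i+1)] = 1/2.
By linearity: E[X] = 134 · (1/2) = (135 − 1) · (1/2) = 67 ≈ 67.000.

E[X] = 67 = 67.000.


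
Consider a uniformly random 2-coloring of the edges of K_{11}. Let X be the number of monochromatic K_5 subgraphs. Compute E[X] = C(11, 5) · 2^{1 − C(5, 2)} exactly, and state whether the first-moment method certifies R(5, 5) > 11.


E[X] = C(11, 5) · 2^{1 − 10} = 462 · 2^{−9} = 462/512.
As a reduced fraction: E[X] = 231/256 ≈ 0.902.
Is E[X] < 1? YES.
Since E[X] < 1, there exists a 2-coloring of K_{11} with no monochromatic K_5; hence R(5, 5) > 11.

E[X] = 231/256 ≈ 0.902; E[X] < 1, so R(5, 5) > 11.


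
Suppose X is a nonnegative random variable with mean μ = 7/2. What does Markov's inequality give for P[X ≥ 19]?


μ = E[X] = 7/2, a = 19.
Markov: P[X ≥ 19] ≤ μ/a = (7/2)/19 = 7/38.
Numerically: ≈ 0.18421.
(Since a = 19 > μ = 3.50000, the bound 7/38 is < 1 and informative.)

P[X ≥ 19] ≤ 7/38 ≈ 0.18421.


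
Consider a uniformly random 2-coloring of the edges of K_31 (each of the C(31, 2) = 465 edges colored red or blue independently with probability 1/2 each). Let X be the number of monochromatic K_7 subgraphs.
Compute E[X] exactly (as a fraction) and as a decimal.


Let X = Σ_S X_S over the C(31, 7) = 2629575 subsets S of size 7, where X_S = 1 if the K_7 on S is monochromatic.
For a fixed S, the K_7 on S has C(7, 2) = 21 edges. P[all 21 edges red] = (1/2)^21, and likewise for blue, so P[monochromatic] = 2·(1/2)^21 = 2^{1 − 21} = 1/1048576.
By linearity: E[X] = C(31, 7) · 2^{1 − 21} = 2629575 · 1/1048576 = 2629575/1048576.
Numerically: E[X] ≈ 2.5078.

E[X] = C(31,7)·2^(1−C(7,2)) = 2629575/1048576 ≈ 2.5078.


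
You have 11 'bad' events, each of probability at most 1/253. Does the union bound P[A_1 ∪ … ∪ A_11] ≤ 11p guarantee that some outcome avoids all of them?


Union bound: P[∪_{i=1}^{11} A_i] ≤ Σ_i P[A_i] ≤ 11·p = 11·(1/253) = 1/23.
Numerically: 1/23 ≈ 0.04348.
Is 1/23 < 1? YES.
Since P[∪ A_i] ≤ 1/23 < 1, the complement has P[∩ A_i^c] ≥ 1 − 1/23 = 22/23 > 0, so some outcome avoids every A_i.

11·p = 1/23 ≈ 0.04348; existence CERTIFIED by the union bound.


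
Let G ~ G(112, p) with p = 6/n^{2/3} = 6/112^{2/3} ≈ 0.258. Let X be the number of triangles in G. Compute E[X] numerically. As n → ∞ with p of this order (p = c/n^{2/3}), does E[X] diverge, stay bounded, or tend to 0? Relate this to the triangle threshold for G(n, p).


Number of potential triangles: C(112, 3) = 227920.
Each occurs with probability p³ ≈ (0.258)³ ≈ 1.72194e-02.
By linearity: E[X] = C(112, 3)·p³ ≈ 227920 · 1.72194e-02 ≈ 3924.643.
Since α = 2/3 < 1, p = c/n^{2/3} ≫ 1/n is above the triangle threshold p ~ 1/n. Asymptotically E[X] ~ (c³/6)·n^{3(1−α)} = (6³/6)·n^{1} → ∞; triangles are abundant w.h.p.

E[X] ≈ 3924.643; in regime p = Θ(1/n^{2/3}) E[X] diverges (above the triangle threshold p ~ 1/n).


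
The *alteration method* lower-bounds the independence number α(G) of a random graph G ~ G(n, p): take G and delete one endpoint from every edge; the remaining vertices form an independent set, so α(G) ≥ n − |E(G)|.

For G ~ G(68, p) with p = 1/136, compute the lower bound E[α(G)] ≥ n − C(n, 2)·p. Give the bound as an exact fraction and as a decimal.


E[|E(G)|] = C(68, 2)·p = 2278 · (1/136) = 67/4.
E[α(G)] ≥ n − E[|E(G)|] = 68 − 67/4 = 205/4.
Numerically: ≈ 51.2500.
(This is only a lower bound; the true E[α(G)] may be larger.)

E[α(G)] ≥ 205/4 ≈ 51.2500.


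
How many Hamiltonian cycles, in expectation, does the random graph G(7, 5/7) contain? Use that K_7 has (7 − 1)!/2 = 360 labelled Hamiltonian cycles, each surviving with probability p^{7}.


K_7 has (7 − 1)!/2 = 360 labelled Hamiltonian cycles.
For each such Hamiltonian cycle H, let X_H = 1 if all 7 edges of H are present in G. Then P[X_H = 1] = p^{7} = (5/7)^{7} = 78125/823543.
By linearity of expectation: E[X] = Σ_H E[X_H] = 360 · p^{7} = 360 · 78125/823543 = 28125000/823543.
Numerically: E[X] ≈ 34.2.

E[X] = 360 · (5/7)^{7} = 28125000/823543 ≈ 34.2.


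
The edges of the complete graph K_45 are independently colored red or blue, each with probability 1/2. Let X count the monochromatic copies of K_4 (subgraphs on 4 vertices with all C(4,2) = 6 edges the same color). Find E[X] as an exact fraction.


Let X = Σ_S X_S over the C(45, 4) = 148995 subsets S of size 4, where X_S = 1 if the K_4 on S is monochromatic.
For a fixed S, the K_4 on S has C(4, 2) = 6 edges. P[all 6 edges red] = (1/2)^6, and likewise for blue, so P[monochromatic] = 2·(1/2)^6 = 2^{1 − 6} = 1/32.
Summing: E[X] = C(45, 4) · 2^{1 − 6} = 148995 · 1/32 = 148995/32.
Numerically: E[X] ≈ 4656.0938.

E[X] = C(45,4)·2^(1−C(4,2)) = 148995/32 ≈ 4656.0938.


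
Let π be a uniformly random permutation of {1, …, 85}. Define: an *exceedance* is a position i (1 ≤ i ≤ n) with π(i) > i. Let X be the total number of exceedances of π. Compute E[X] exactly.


Write X = Σ_{i=1}^{85} X_i, where X_i = 1_{π(i) > i}.
For each fixed i, π(i) is uniform over {1, …, 85} (marginal of a uniform permutation), so P[π(i) > i] = (n − i)/n. Summing: Σ_{i=1}^{85} (n − i)/n = (0 + 1 + … + 84)/85 = 85(85 − 1)/(2·85) = (85 − 1)/2.
Hence E[X] = Σ_{i=1}^{85} (85 − i)/85 = 42 ≈ 42.000000.

E[X] = 42 = 42.000000.


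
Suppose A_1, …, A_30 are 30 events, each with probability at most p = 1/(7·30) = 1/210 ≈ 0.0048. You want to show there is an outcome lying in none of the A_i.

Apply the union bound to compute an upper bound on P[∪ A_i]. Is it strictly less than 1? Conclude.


Union bound: P[∪_{i=1}^{30} A_i] ≤ Σ_i P[A_i] ≤ 30·p = 30·(1/210) = 1/7.
Numerically: 1/7 ≈ 0.1429.
Is 1/7 < 1? YES.
Since P[∪ A_i] ≤ 1/7 < 1, the complement has P[∩ A_i^c] ≥ 1 − 1/7 = 6/7 > 0, so some outcome avoids every A_i.

30·p = 1/7 ≈ 0.1429; existence CERTIFIED by the union bound.


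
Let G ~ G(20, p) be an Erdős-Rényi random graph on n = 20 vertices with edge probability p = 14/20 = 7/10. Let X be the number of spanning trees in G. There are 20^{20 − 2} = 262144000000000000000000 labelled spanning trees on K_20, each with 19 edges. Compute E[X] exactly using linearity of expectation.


K_20 has 20^{20 − 2} = 262144000000000000000000 labelled spanning trees.
For each such spanning tree H, let X_H = 1 if all 19 edges of H are present in G. Then P[X_H = 1] = p^{19} = (7/10)^{19} = 11398895185373143/10000000000000000000.
Summing the indicators: E[X] = Σ_H E[X_H] = 262144000000000000000000 · p^{19} = 262144000000000000000000 · 11398895185373143/10000000000000000000 = 1494075989737228599296/5.
Numerically: E[X] ≈ 2.99e+20.

E[X] = 262144000000000000000000 · (7/10)^{19} = 1494075989737228599296/5 ≈ 2.99e+20.


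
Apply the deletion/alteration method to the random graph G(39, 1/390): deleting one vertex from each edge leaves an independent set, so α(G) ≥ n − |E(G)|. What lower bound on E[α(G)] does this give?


E[|E(G)|] = C(39, 2)·p = 741 · (1/390) = 19/10.
E[α(G)] ≥ n − E[|E(G)|] = 39 − 19/10 = 371/10.
Numerically: ≈ 37.10000.
(This is only a lower bound; the true E[α(G)] may be larger.)

E[α(G)] ≥ 371/10 ≈ 37.10000.


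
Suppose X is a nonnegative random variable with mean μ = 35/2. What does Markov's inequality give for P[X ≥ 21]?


μ = E[X] = 35/2, a = 21.
Markov: P[X ≥ 21] ≤ μ/a = (35/2)/21 = 5/6.
Numerically: ≈ 0.833.
(Since a = 21 > μ = 17.500, the bound 5/6 is < 1 and informative.)

P[X ≥ 21] ≤ 5/6 ≈ 0.833.


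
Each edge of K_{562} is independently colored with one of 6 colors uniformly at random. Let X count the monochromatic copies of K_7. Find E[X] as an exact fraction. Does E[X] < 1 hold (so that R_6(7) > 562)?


E[X] = C(562, 7) · 6^{1 − 21} = 3384017972944752 · 6^{−20} = 3384017972944752/3656158440062976.
As a reduced fraction: E[X] = 70500374436349/76169967501312 ≈ 0.925567.
Is E[X] < 1? YES.
Since E[X] < 1, there exists a 6-coloring of K_{562} with no monochromatic K_7; hence R_6(7) > 562.

E[X] = 70500374436349/76169967501312 ≈ 0.925567; E[X] < 1, so R_6(7) > 562.


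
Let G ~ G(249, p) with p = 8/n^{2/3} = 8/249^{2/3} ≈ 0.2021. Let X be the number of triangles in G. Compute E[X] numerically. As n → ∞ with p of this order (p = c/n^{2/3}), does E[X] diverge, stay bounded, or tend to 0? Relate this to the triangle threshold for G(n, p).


Number of potential triangles: C(249, 3) = 2542124.
Each occurs with probability p³ ≈ (0.2021)³ ≈ 8.257931e-03.
By linearity: E[X] = C(249, 3)·p³ ≈ 2542124 · 8.257931e-03 ≈ 20992.6854.
Since α = 2/3 < 1, p = c/n^{2/3} ≫ 1/n is above the triangle threshold p ~ 1/n. Asymptotically E[X] ~ (c³/6)·n^{3(1−α)} = (8³/6)·n^{1} → ∞; triangles are abundant w.h.p.

E[X] ≈ 20992.6854; in regime p = Θ(1/n^{2/3}) E[X] diverges (above the triangle threshold p ~ 1/n).


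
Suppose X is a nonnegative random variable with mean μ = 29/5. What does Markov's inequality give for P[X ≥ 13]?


μ = E[X] = 29/5, a = 13.
Markov: P[X ≥ 13] ≤ μ/a = (29/5)/13 = 29/65.
Numerically: ≈ 0.4462.
(Since a = 13 > μ = 5.8000, the bound 29/65 is < 1 and informative.)

P[X ≥ 13] ≤ 29/65 ≈ 0.4462.


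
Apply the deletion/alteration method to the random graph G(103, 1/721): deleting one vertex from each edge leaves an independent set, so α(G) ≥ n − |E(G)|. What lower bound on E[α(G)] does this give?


E[|E(G)|] = C(103, 2)·p = 5253 · (1/721) = 51/7.
E[α(G)] ≥ n − E[|E(G)|] = 103 − 51/7 = 670/7.
Numerically: ≈ 95.7143.
(This is only a lower bound; the true E[α(G)] may be larger.)

E[α(G)] ≥ 670/7 ≈ 95.7143.


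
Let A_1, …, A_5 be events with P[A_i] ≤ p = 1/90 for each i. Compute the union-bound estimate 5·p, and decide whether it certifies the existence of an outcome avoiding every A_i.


Union bound: P[∪_{i=1}^{5} A_i] ≤ Σ_i P[A_i] ≤ 5·p = 5·(1/90) = 1/18.
Numerically: 1/18 ≈ 0.05556.
Is 1/18 < 1? YES.
Since P[∪ A_i] ≤ 1/18 < 1, the complement has P[∩ A_i^c] ≥ 1 − 1/18 = 17/18 > 0, so some outcome avoids every A_i.

5·p = 1/18 ≈ 0.05556; existence CERTIFIED by the union bound.


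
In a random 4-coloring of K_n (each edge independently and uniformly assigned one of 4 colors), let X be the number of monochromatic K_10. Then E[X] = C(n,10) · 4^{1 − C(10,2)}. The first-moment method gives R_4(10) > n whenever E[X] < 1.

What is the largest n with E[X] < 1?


We need C(n, 10) · 4^{1 − 45} < 1, i.e. C(n, 10) < 4^{45 − 1} = 309485009821345068724781056.
Check values of n near the boundary:
  n = 2020: C(2020, 10) = 304832018578739931133653656; 304832018578739931133653656 < 309485009821345068724781056? YES
  n = 2021: C(2021, 10) = 306347841644770462864800616; 306347841644770462864800616 < 309485009821345068724781056? YES
  n = 2022: C(2022, 10) = 307870445231474093395937796; 307870445231474093395937796 < 309485009821345068724781056? YES
  n = 2023: C(2023, 10) = 309399856285778485315440716; 309399856285778485315440716 < 309485009821345068724781056? YES
  n = 2024: C(2024, 10) = 310936101848269937576192656; 310936101848269937576192656 < 309485009821345068724781056? NO
  n = 2025: C(2025, 10) = 312479209053472269772600560; 312479209053472269772600560 < 309485009821345068724781056? NO
The largest n with C(n, 10) < 309485009821345068724781056 is n = 2023 (where E[X] = 77349964071444621328860179/77371252455336267181195264 ≈ 0.99972). Hence R_4(10) > 2023, i.e. R_4(10) ≥ 2024.

Largest n = 2023; hence R_4(10) > 2023.


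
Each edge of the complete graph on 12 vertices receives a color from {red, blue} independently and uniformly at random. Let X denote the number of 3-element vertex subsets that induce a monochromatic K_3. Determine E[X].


Let X = Σ_S X_S over the C(12, 3) = 220 subsets S of size 3, where X_S = 1 if the K_3 on S is monochromatic.
For a fixed S, the K_3 on S has C(3, 2) = 3 edges. P[all 3 edges red] = (1/2)^3, and likewise for blue, so P[monochromatic] = 2·(1/2)^3 = 2^{1 − 3} = 1/4.
Summing: E[X] = C(12, 3) · 2^{1 − 3} = 220 · 1/4 = 55.
Numerically: E[X] ≈ 55.000000.

E[X] = C(12,3)·2^(1−C(3,2)) = 55 ≈ 55.000000.


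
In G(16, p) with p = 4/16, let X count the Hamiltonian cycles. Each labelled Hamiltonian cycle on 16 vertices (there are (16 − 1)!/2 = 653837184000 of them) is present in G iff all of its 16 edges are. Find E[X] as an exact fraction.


K_16 has (16 − 1)!/2 = 653837184000 labelled Hamiltonian cycles.
For each such Hamiltonian cycle H, let X_H = 1 if all 16 edges of H are present in G. Then P[X_H = 1] = p^{16} = (1/4)^{16} = 1/4294967296.
By linearity: E[X] = Σ_H E[X_H] = 653837184000 · p^{16} = 653837184000 · 1/4294967296 = 638512875/4194304.
Numerically: E[X] ≈ 152.

E[X] = 653837184000 · (1/4)^{16} = 638512875/4194304 ≈ 152.


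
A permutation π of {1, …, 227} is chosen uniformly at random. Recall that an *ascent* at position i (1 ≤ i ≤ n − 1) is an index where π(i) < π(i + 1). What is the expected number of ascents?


Write X = Σ X_I over i = 1, …, 226, with X_I the indicator of one ascent.
There are 226 indicators.
For each fixed i, the pair (π(i), π(i+1)) is a uniformly random ordered pair of distinct values from {1, …, 227}; by symmetry P[π(i) < π(i+1)] = 1/2.
By linearity: E[X] = 226 · (1/2) = (227 − 1) · (1/2) = 113 ≈ 113.000000.

E[X] = 113 = 113.000000.


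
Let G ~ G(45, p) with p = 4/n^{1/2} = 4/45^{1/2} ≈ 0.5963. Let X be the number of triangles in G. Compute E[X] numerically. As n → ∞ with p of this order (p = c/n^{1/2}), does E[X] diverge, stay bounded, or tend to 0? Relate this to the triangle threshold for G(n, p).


Number of potential triangles: C(45, 3) = 14190.
Each occurs with probability p³ ≈ (0.5963)³ ≈ 2.120124e-01.
By linearity: E[X] = C(45, 3)·p³ ≈ 14190 · 2.120124e-01 ≈ 3008.4555.
Since α = 1/2 < 1, p = c/n^{1/2} ≫ 1/n is above the triangle threshold p ~ 1/n. Asymptotically E[X] ~ (c³/6)·n^{3(1−α)} = (4³/6)·n^{1.5} → ∞; triangles are abundant w.h.p.

E[X] ≈ 3008.4555; in regime p = Θ(1/n^{1/2}) E[X] diverges (above the triangle threshold p ~ 1/n).


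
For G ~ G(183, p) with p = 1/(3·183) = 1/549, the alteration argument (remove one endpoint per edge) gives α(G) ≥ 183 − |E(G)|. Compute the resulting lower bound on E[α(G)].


E[|E(G)|] = C(183, 2)·p = 16653 · (1/549) = 91/3.
E[α(G)] ≥ n − E[|E(G)|] = 183 − 91/3 = 458/3.
Numerically: ≈ 152.667.
(This is only a lower bound; the true E[α(G)] may be larger.)

E[α(G)] ≥ 458/3 ≈ 152.667.


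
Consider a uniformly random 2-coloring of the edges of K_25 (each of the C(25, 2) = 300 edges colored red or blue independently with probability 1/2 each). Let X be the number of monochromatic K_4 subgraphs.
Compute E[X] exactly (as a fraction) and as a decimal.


Let X = Σ_S X_S over the C(25, 4) = 12650 subsets S of size 4, where X_S = 1 if the K_4 on S is monochromatic.
For a fixed S, the K_4 on S has C(4, 2) = 6 edges. P[all 6 edges red] = (1/2)^6, and likewise for blue, so P[monochromatic] = 2·(1/2)^6 = 2^{1 − 6} = 1/32.
By linearity: E[X] = C(25, 4) · 2^{1 − 6} = 12650 · 1/32 = 6325/16.
Numerically: E[X] ≈ 395.312.

E[X] = C(25,4)·2^(1−C(4,2)) = 6325/16 ≈ 395.312.


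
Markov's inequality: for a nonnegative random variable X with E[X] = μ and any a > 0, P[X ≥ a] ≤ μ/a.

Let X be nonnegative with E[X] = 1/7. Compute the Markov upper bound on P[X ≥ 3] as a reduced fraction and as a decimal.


μ = E[X] = 1/7, a = 3.
Markov: P[X ≥ 3] ≤ μ/a = (1/7)/3 = 1/21.
Numerically: ≈ 0.04762.
(Since a = 3 > μ = 0.14286, the bound 1/21 is < 1 and informative.)

P[X ≥ 3] ≤ 1/21 ≈ 0.04762.


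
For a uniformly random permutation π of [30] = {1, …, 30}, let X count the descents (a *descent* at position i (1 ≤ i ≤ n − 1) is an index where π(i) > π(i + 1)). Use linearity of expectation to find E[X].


Write X = Σ X_I over i = 1, …, 29, with X_I the indicator of one descent.
There are 29 indicators.
For each fixed i, the pair (π(i), π(i+1)) is a uniformly random ordered pair of distinct values from {1, …, 30}; by symmetry P[π(i) > π(i+1)] = 1/2.
By linearity: E[X] = 29 · (1/2) = (30 − 1) · (1/2) = 29/2 ≈ 14.50000.

E[X] = 29/2 = 14.50000.


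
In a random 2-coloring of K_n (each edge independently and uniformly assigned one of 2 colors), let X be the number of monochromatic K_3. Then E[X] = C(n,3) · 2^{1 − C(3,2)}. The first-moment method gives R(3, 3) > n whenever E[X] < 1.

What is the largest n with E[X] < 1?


We need C(n, 3) · 2^{1 − 3} < 1, i.e. C(n, 3) < 2^{3 − 1} = 4.
Check values of n near the boundary:
  n = 3: C(3, 3) = 1; 1 < 4? YES
  n = 4: C(4, 3) = 4; 4 < 4? NO
  n = 5: C(5, 3) = 10; 10 < 4? NO
The largest n with C(n, 3) < 4 is n = 3 (where E[X] = 1/4 ≈ 0.2500000). Hence R(3, 3) > 3, i.e. R(3, 3) ≥ 4.

Largest n = 3; hence R(3, 3) > 3.


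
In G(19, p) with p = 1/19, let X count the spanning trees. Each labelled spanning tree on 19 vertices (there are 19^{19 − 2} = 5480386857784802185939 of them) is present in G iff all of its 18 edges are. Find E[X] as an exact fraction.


K_19 has 19^{19 − 2} = 5480386857784802185939 labelled spanning trees.
For each such spanning tree H, let X_H = 1 if all 18 edges of H are present in G. Then P[X_H = 1] = p^{18} = (1/19)^{18} = 1/104127350297911241532841.
By linearity: E[X] = Σ_H E[X_H] = 5480386857784802185939 · p^{18} = 5480386857784802185939 · 1/104127350297911241532841 = 1/19.
Numerically: E[X] ≈ 0.052632.

E[X] = 5480386857784802185939 · (1/19)^{18} = 1/19 ≈ 0.052632.


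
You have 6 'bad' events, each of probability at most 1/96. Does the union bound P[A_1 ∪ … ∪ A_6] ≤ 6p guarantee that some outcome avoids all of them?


Union bound: P[∪_{i=1}^{6} A_i] ≤ Σ_i P[A_i] ≤ 6·p = 6·(1/96) = 1/16.
Numerically: 1/16 ≈ 0.062500.
Is 1/16 < 1? YES.
Since P[∪ A_i] ≤ 1/16 < 1, the complement has P[∩ A_i^c] ≥ 1 − 1/16 = 15/16 > 0, so some outcome avoids every A_i.

6·p = 1/16 ≈ 0.062500; existence CERTIFIED by the union bound.


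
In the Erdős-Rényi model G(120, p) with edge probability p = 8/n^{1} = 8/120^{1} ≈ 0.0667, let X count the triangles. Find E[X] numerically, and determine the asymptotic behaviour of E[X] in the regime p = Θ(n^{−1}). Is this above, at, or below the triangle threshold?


Number of potential triangles: C(120, 3) = 280840.
Each occurs with probability p³ ≈ (0.0667)³ ≈ 2.96296e-04.
By linearity: E[X] = C(120, 3)·p³ ≈ 280840 · 2.96296e-04 ≈ 83.212.
Here α = 1, so p = 8/n is exactly at the triangle threshold p ~ 1/n. Asymptotically E[X] → c³/6 = 8³/6 = 256/3 ≈ 85.333, a bounded constant. In this regime the triangle count is asymptotically Poisson(c³/6).

E[X] ≈ 83.212; in regime p = Θ(1/n^{1}) E[X] stays bounded (at the triangle threshold p ~ 1/n).


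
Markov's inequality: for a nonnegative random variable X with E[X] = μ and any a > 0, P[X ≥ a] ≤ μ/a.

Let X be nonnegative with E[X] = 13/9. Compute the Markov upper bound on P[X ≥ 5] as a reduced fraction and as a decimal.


μ = E[X] = 13/9, a = 5.
Markov: P[X ≥ 5] ≤ μ/a = (13/9)/5 = 13/45.
Numerically: ≈ 0.28889.
(Since a = 5 > μ = 1.44444, the bound 13/45 is < 1 and informative.)

P[X ≥ 5] ≤ 13/45 ≈ 0.28889.


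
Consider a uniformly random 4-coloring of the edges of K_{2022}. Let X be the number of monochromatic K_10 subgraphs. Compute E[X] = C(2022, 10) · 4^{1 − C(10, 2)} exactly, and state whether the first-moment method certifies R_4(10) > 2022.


E[X] = C(2022, 10) · 4^{1 − 45} = 307870445231474093395937796 · 4^{−44} = 307870445231474093395937796/309485009821345068724781056.
As a reduced fraction: E[X] = 76967611307868523348984449/77371252455336267181195264 ≈ 0.994783.
Is E[X] < 1? YES.
Since E[X] < 1, there exists a 4-coloring of K_{2022} with no monochromatic K_10; hence R_4(10) > 2022.

E[X] = 76967611307868523348984449/77371252455336267181195264 ≈ 0.994783; E[X] < 1, so R_4(10) > 2022.


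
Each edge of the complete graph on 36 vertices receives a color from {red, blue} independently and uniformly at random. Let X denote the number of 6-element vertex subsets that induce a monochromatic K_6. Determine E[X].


Let X = Σ_S X_S over the C(36, 6) = 1947792 subsets S of size 6, where X_S = 1 if the K_6 on S is monochromatic.
For a fixed S, the K_6 on S has C(6, 2) = 15 edges. P[all 15 edges red] = (1/2)^15, and likewise for blue, so P[monochromatic] = 2·(1/2)^15 = 2^{1 − 15} = 1/16384.
Summing: E[X] = C(36, 6) · 2^{1 − 15} = 1947792 · 1/16384 = 121737/1024.
Numerically: E[X] ≈ 118.884.

E[X] = C(36,6)·2^(1−C(6,2)) = 121737/1024 ≈ 118.884.


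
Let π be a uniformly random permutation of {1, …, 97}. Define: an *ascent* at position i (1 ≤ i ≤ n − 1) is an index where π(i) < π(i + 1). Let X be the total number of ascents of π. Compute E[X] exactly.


Write X = Σ X_I over i = 1, …, 96, with X_I the indicator of one ascent.
There are 96 indicators.
For each fixed i, the pair (π(i), π(i+1)) is a uniformly random ordered pair of distinct values from {1, …, 97}; by symmetry P[π(i) < π(i+1)] = 1/2.
By linearity: E[X] = 96 · (1/2) = (97 − 1) · (1/2) = 48 ≈ 48.000.

E[X] = 48 = 48.000.


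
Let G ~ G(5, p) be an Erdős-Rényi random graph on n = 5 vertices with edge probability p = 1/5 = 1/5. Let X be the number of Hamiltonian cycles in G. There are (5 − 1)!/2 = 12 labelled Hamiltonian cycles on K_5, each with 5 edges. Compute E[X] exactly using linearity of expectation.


K_5 has (5 − 1)!/2 = 12 labelled Hamiltonian cycles.
For each such Hamiltonian cycle H, let X_H = 1 if all 5 edges of H are present in G. Then P[X_H = 1] = p^{5} = (1/5)^{5} = 1/3125.
By linearity: E[X] = Σ_H E[X_H] = 12 · p^{5} = 12 · 1/3125 = 12/3125.
Numerically: E[X] ≈ 0.00384.

E[X] = 12 · (1/5)^{5} = 12/3125 ≈ 0.00384.


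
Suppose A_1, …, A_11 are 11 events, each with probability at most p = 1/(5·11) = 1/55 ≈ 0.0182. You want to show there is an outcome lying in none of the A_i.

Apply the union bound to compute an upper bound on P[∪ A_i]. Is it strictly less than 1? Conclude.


Union bound: P[∪_{i=1}^{11} A_i] ≤ Σ_i P[A_i] ≤ 11·p = 11·(1/55) = 1/5.
Numerically: 1/5 ≈ 0.2000.
Is 1/5 < 1? YES.
Since P[∪ A_i] ≤ 1/5 < 1, the complement has P[∩ A_i^c] ≥ 1 − 1/5 = 4/5 > 0, so some outcome avoids every A_i.

11·p = 1/5 ≈ 0.2000; existence CERTIFIED by the union bound.


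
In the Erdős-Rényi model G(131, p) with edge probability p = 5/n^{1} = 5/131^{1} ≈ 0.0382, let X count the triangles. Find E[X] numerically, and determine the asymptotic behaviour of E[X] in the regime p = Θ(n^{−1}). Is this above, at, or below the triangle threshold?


Number of potential triangles: C(131, 3) = 366145.
Each occurs with probability p³ ≈ (0.0382)³ ≈ 5.56027e-05.
By linearity: E[X] = C(131, 3)·p³ ≈ 366145 · 5.56027e-05 ≈ 20.359.
Here α = 1, so p = 5/n is exactly at the triangle threshold p ~ 1/n. Asymptotically E[X] → c³/6 = 5³/6 = 125/6 ≈ 20.833, a bounded constant. In this regime the triangle count is asymptotically Poisson(c³/6).

E[X] ≈ 20.359; in regime p = Θ(1/n^{1}) E[X] stays bounded (at the triangle threshold p ~ 1/n).


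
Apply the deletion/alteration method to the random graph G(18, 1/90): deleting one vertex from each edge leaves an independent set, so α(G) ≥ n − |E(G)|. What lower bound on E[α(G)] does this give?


E[|E(G)|] = C(18, 2)·p = 153 · (1/90) = 17/10.
E[α(G)] ≥ n − E[|E(G)|] = 18 − 17/10 = 163/10.
Numerically: ≈ 16.3000.
(This is only a lower bound; the true E[α(G)] may be larger.)

E[α(G)] ≥ 163/10 ≈ 16.3000.


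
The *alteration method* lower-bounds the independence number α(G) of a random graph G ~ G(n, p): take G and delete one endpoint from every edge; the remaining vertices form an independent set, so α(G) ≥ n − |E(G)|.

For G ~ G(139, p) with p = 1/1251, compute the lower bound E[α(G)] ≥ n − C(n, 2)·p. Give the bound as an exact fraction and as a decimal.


E[|E(G)|] = C(139, 2)·p = 9591 · (1/1251) = 23/3.
E[α(G)] ≥ n − E[|E(G)|] = 139 − 23/3 = 394/3.
Numerically: ≈ 131.333.
(This is only a lower bound; the true E[α(G)] may be larger.)

E[α(G)] ≥ 394/3 ≈ 131.333.


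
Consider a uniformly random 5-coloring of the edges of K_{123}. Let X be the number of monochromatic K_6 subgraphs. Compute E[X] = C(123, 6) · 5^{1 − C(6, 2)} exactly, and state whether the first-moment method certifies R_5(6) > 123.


E[X] = C(123, 6) · 5^{1 − 15} = 4249404082 · 5^{−14} = 4249404082/6103515625.
As a reduced fraction: E[X] = 4249404082/6103515625 ≈ 0.6962.
Is E[X] < 1? YES.
Since E[X] < 1, there exists a 5-coloring of K_{123} with no monochromatic K_6; hence R_5(6) > 123.

E[X] = 4249404082/6103515625 ≈ 0.6962; E[X] < 1, so R_5(6) > 123.


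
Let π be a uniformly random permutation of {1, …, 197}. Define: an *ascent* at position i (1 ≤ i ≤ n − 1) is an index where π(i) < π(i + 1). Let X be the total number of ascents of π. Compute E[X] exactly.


Write X = Σ X_I over i = 1, …, 196, with X_I the indicator of one ascent.
There are 196 indicators.
For each fixed i, the pair (π(i), π(i+1)) is a uniformly random ordered pair of distinct values from {1, …, 197}; by symmetry P[π(i) < π(i+1)] = 1/2.
By linearity: E[X] = 196 · (1/2) = (197 − 1) · (1/2) = 98 ≈ 98.000000.

E[X] = 98 = 98.000000.


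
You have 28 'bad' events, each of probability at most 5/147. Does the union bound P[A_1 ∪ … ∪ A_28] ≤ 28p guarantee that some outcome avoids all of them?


Union bound: P[∪_{i=1}^{28} A_i] ≤ Σ_i P[A_i] ≤ 28·p = 28·(5/147) = 20/21.
Numerically: 20/21 ≈ 0.9523810.
Is 20/21 < 1? YES.
Since P[∪ A_i] ≤ 20/21 < 1, the complement has P[∩ A_i^c] ≥ 1 − 20/21 = 1/21 > 0, so some outcome avoids every A_i.

28·p = 20/21 ≈ 0.9523810; existence CERTIFIED by the union bound.


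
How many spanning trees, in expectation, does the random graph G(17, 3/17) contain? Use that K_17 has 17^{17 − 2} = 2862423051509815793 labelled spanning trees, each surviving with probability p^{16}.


K_17 has 17^{17 − 2} = 2862423051509815793 labelled spanning trees.
For each such spanning tree H, let X_H = 1 if all 16 edges of H are present in G. Then P[X_H = 1] = p^{16} = (3/17)^{16} = 43046721/48661191875666868481.
By linearity of expectation: E[X] = Σ_H E[X_H] = 2862423051509815793 · p^{16} = 2862423051509815793 · 43046721/48661191875666868481 = 43046721/17.
Numerically: E[X] ≈ 2.5322e+06.

E[X] = 2862423051509815793 · (3/17)^{16} = 43046721/17 ≈ 2.5322e+06.
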